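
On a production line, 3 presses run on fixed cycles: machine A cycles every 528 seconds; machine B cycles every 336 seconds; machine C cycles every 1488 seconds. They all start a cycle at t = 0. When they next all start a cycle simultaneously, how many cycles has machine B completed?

341 cycles

They are all back at their starting positions together after one LCM of the periods.
528 = 2^4 × 3 × 11
336 = 2^4 × 3 × 7
1488 = 2^4 × 3 × 31
LCM(528, 336, 1488) = 2^4 × 3 × 7 × 11 × 31 = 114576.
Cycles for period 336: 114576 / 336 = 341.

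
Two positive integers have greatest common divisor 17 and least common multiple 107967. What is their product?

1835439

For any two positive integers, gcd × lcm = product = 17 × 107967 = 1835439.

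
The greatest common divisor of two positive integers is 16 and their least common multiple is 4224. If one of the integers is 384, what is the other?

For two integers, gcd × lcm = product, so the other is (16 × 4224) / 384 = 67584 / 384 = 176.

176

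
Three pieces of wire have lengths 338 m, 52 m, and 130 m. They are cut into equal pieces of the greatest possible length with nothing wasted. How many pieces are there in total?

20

Piece length = gcd(338, 52, 130).
338 = 2 × 13^2
52 = 2^2 × 13
130 = 2 × 5 × 13
gcd(338, 52, 130) = 2 × 13 = 26.
Total pieces = 338/26 + 52/26 + 130/26 = 13 + 2 + 5 = 20.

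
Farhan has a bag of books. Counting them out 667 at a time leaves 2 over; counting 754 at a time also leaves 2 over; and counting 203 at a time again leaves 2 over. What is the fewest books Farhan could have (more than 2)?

121396

N − 2 must be a common multiple of 667, 754, and 203.
667 = 23 × 29
754 = 2 × 13 × 29
203 = 7 × 29
LCM(667, 754, 203) = 2 × 7 × 13 × 23 × 29 = 121394.
Smallest N > 2 is LCM + 2 = 121394 + 2 = 121396.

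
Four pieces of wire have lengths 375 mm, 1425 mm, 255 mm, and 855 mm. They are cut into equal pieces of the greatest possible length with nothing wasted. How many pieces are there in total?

Piece length = gcd(375, 1425, 255, 855).
375 = 3 × 5^3
1425 = 3 × 5^2 × 19
255 = 3 × 5 × 17
855 = 3^2 × 5 × 19
gcd(375, 1425, 255, 855) = 3 × 5 = 15.
Total pieces = 375/15 + 1425/15 + 255/15 + 855/15 = 25 + 95 + 17 + 57 = 194.

194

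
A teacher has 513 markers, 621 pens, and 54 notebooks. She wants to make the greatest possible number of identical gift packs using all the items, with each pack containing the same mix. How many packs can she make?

The pack count must divide each quantity, so the greatest is gcd(513, 621, 54).
513 = 3^3 × 19
621 = 3^3 × 23
54 = 2 × 3^3
gcd(513, 621, 54) = 3^3 = 27.

27 packs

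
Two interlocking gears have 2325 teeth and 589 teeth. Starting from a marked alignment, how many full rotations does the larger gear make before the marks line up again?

19 rotations

All finish a whole number of cycles simultaneously at t = LCM of the periods.
2325 = 3 × 5^2 × 31
589 = 19 × 31
LCM(2325, 589) = 3 × 5^2 × 19 × 31 = 44175.
Rotations for period 2325: 44175 / 2325 = 19.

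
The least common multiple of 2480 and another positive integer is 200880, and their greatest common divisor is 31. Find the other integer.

gcd × lcm = product of the two integers, so the other integer is (31 × 200880) / 2480 = 2511.

2511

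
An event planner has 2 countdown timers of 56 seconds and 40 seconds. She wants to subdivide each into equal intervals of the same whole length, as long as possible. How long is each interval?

8 seconds

The interval must divide each timer length; the longest such is the gcd.
56 = 2^3 × 7
40 = 2^3 × 5
gcd(56, 40) = 2^3 = 8.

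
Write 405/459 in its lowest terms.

15/17

405 = 3^4 × 5
459 = 3^3 × 17
gcd(405, 459) = 3^3 = 27.
Divide numerator and denominator by 27: 405/459 = 15/17.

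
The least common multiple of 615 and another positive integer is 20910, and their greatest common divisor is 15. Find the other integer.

510

gcd × lcm = product of the two integers, so the other integer is (15 × 20910) / 615 = 510.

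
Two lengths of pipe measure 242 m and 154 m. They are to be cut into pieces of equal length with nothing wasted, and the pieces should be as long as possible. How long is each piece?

The greatest length dividing all of 242 and 154 is their gcd.
242 = 2 × 11^2
154 = 2 × 7 × 11
gcd(242, 154) = 2 × 11 = 22.

22 m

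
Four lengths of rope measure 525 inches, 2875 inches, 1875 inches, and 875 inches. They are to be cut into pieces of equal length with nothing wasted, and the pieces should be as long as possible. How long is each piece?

25 inches

Each piece length must divide every original length, so the longest possible is gcd(525, 2875, 1875, 875).
525 = 3 × 5^2 × 7
2875 = 5^3 × 23
1875 = 3 × 5^4
875 = 5^3 × 7
gcd(525, 2875, 1875, 875) = 5^2 = 25.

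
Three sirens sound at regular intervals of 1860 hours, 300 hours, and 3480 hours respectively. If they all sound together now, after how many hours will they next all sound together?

They coincide at every common multiple of the periods; the first is the LCM.
1860 = 2^2 × 3 × 5 × 31
300 = 2^2 × 3 × 5^2
3480 = 2^3 × 3 × 5 × 29
LCM(1860, 300, 3480) = 2^3 × 3 × 5^2 × 29 × 31 = 539400.

539400 hours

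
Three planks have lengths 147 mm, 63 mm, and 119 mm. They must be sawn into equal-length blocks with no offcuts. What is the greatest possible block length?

The block length must divide every plank, so the greatest is gcd(147, 63, 119).
147 = 3 × 7^2
63 = 3^2 × 7
119 = 7 × 17
gcd(147, 63, 119) = 7.

7 mm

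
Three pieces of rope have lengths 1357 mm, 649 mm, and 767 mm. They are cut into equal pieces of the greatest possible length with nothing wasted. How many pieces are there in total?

Piece length = gcd(1357, 649, 767).
1357 = 23 × 59
649 = 11 × 59
767 = 13 × 59
gcd(1357, 649, 767) = 59.
Total pieces = 1357/59 + 649/59 + 767/59 = 23 + 11 + 13 = 47.

47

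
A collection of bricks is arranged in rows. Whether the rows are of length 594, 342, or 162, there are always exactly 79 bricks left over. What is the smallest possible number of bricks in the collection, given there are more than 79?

N − 79 must be a common multiple of 594, 342, and 162.
594 = 2 × 3^3 × 11
342 = 2 × 3^2 × 19
162 = 2 × 3^4
LCM(594, 342, 162) = 2 × 3^4 × 11 × 19 = 33858.
Smallest N > 79 is LCM + 79 = 33858 + 79 = 33937.

33937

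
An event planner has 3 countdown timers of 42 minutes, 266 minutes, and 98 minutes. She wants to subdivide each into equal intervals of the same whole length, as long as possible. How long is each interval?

The interval must divide each timer length; the longest such is the gcd.
42 = 2 × 3 × 7
266 = 2 × 7 × 19
98 = 2 × 7^2
gcd(42, 266, 98) = 2 × 7 = 14.

14 minutes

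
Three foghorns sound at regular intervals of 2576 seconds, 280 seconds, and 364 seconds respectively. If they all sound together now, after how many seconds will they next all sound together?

167440 seconds

The first simultaneous occurrence is after LCM of the individual periods.
2576 = 2^4 × 7 × 23
280 = 2^3 × 5 × 7
364 = 2^2 × 7 × 13
LCM(2576, 280, 364) = 2^4 × 5 × 7 × 13 × 23 = 167440.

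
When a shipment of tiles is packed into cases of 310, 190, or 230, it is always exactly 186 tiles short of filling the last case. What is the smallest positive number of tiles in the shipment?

Being 186 short of a full case of size k means N ≡ −186 (mod k), i.e. N + 186 is a multiple of each size.
310 = 2 × 5 × 31
190 = 2 × 5 × 19
230 = 2 × 5 × 23
LCM(310, 190, 230) = 2 × 5 × 19 × 23 × 31 = 135470.
Smallest positive N is 135470 − 186 = 135284.

135284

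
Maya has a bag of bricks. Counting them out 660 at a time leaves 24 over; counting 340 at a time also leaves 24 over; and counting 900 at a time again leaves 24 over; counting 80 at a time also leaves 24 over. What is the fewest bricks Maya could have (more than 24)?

673224

N − 24 must be a common multiple of 660, 340, 900, and 80.
660 = 2^2 × 3 × 5 × 11
340 = 2^2 × 5 × 17
900 = 2^2 × 3^2 × 5^2
80 = 2^4 × 5
LCM(660, 340, 900, 80) = 2^4 × 3^2 × 5^2 × 11 × 17 = 673200.
Smallest N > 24 is LCM + 24 = 673200 + 24 = 673224.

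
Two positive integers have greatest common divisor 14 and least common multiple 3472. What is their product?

48608

For any two positive integers, gcd × lcm = product = 14 × 3472 = 48608.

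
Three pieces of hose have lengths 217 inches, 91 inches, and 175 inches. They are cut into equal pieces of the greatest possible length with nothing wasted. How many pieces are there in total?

69

Piece length = gcd(217, 91, 175).
217 = 7 × 31
91 = 7 × 13
175 = 5^2 × 7
gcd(217, 91, 175) = 7.
Total pieces = 217/7 + 91/7 + 175/7 = 31 + 13 + 25 = 69.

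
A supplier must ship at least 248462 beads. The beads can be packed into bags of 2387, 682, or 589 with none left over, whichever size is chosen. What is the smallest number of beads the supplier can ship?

272118

The number of beads must be a common multiple of 2387, 682, and 589, so a multiple of their LCM.
2387 = 7 × 11 × 31
682 = 2 × 11 × 31
589 = 19 × 31
LCM(2387, 682, 589) = 2 × 7 × 11 × 19 × 31 = 90706.
Smallest multiple of 90706 that is ≥ 248462: ⌈248462/90706⌉ × 90706 = 3 × 90706 = 272118.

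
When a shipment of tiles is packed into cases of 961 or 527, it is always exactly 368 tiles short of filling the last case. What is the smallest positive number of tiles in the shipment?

15969

Being 368 short of a full case of size k means N ≡ −368 (mod k), i.e. N + 368 is a multiple of each size.
961 = 31^2
527 = 17 × 31
LCM(961, 527) = 17 × 31^2 = 16337.
Smallest positive N is 16337 − 368 = 15969.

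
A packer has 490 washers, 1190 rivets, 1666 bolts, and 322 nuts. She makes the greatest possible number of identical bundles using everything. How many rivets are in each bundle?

Number of bundles = gcd(490, 1190, 1666, 322).
490 = 2 × 5 × 7^2
1190 = 2 × 5 × 7 × 17
1666 = 2 × 7^2 × 17
322 = 2 × 7 × 23
gcd(490, 1190, 1666, 322) = 2 × 7 = 14.
rivets per bundle = 1190 / 14 = 85.

85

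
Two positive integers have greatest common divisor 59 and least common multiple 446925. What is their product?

For any two positive integers, gcd × lcm = product = 59 × 446925 = 26368575.

26368575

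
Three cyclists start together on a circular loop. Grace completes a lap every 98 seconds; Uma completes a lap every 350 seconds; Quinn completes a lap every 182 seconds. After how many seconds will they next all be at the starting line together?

31850 seconds

The first simultaneous occurrence is after LCM of the individual periods.
98 = 2 × 7^2
350 = 2 × 5^2 × 7
182 = 2 × 7 × 13
LCM(98, 350, 182) = 2 × 5^2 × 7^2 × 13 = 31850.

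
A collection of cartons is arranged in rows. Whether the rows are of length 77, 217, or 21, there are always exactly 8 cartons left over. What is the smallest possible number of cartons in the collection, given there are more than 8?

7169

N − 8 must be a common multiple of 77, 217, and 21.
77 = 7 × 11
217 = 7 × 31
21 = 3 × 7
LCM(77, 217, 21) = 3 × 7 × 11 × 31 = 7161.
Smallest N > 8 is LCM + 8 = 7161 + 8 = 7169.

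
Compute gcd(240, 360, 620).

20

240 = 2^4 × 3 × 5
360 = 2^3 × 3^2 × 5
620 = 2^2 × 5 × 31
gcd(240, 360, 620) = 2^2 × 5 = 20.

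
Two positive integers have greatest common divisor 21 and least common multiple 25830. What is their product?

542430

For any two positive integers, gcd × lcm = product = 21 × 25830 = 542430.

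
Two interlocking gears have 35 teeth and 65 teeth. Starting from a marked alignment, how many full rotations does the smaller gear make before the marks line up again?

13 rotations

All finish a whole number of cycles simultaneously at t = LCM of the periods.
35 = 5 × 7
65 = 5 × 13
LCM(35, 65) = 5 × 7 × 13 = 455.
Rotations for period 35: 455 / 35 = 13.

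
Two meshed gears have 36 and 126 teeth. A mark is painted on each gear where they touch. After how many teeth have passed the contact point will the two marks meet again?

The first simultaneous occurrence is after LCM of the individual periods.
36 = 2^2 × 3^2
126 = 2 × 3^2 × 7
LCM(36, 126) = 2^2 × 3^2 × 7 = 252.

252 teeth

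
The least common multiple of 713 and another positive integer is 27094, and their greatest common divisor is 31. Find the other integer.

gcd × lcm = product of the two integers, so the other integer is (31 × 27094) / 713 = 1178.

1178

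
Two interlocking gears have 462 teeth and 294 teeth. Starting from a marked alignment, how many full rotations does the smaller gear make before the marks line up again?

11 rotations

The first common completion time is the LCM of the periods.
462 = 2 × 3 × 7 × 11
294 = 2 × 3 × 7^2
LCM(462, 294) = 2 × 3 × 7^2 × 11 = 3234.
Rotations for period 294: 3234 / 294 = 11.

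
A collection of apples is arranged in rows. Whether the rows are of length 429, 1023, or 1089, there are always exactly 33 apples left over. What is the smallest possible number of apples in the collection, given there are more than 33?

N − 33 must be a common multiple of 429, 1023, and 1089.
429 = 3 × 11 × 13
1023 = 3 × 11 × 31
1089 = 3^2 × 11^2
LCM(429, 1023, 1089) = 3^2 × 11^2 × 13 × 31 = 438867.
Smallest N > 33 is LCM + 33 = 438867 + 33 = 438900.

438900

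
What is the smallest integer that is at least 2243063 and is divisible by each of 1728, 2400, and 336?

2419200

The integer must be a common multiple of 1728, 2400, and 336, so a multiple of their LCM.
1728 = 2^6 × 3^3
2400 = 2^5 × 3 × 5^2
336 = 2^4 × 3 × 7
LCM(1728, 2400, 336) = 2^6 × 3^3 × 5^2 × 7 = 302400.
Smallest multiple of 302400 that is ≥ 2243063: ⌈2243063/302400⌉ × 302400 = 8 × 302400 = 2419200.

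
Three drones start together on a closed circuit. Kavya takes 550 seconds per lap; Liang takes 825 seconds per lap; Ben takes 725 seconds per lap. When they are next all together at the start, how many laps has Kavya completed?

They are all back at their starting positions together after one LCM of the periods.
550 = 2 × 5^2 × 11
825 = 3 × 5^2 × 11
725 = 5^2 × 29
LCM(550, 825, 725) = 2 × 3 × 5^2 × 11 × 29 = 47850.
Laps for period 550: 47850 / 550 = 87.

87 laps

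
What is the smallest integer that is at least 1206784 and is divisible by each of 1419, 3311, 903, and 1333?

The integer must be a common multiple of 1419, 3311, 903, and 1333, so a multiple of their LCM.
1419 = 3 × 11 × 43
3311 = 7 × 11 × 43
903 = 3 × 7 × 43
1333 = 31 × 43
LCM(1419, 3311, 903, 1333) = 3 × 7 × 11 × 31 × 43 = 307923.
Smallest multiple of 307923 that is ≥ 1206784: ⌈1206784/307923⌉ × 307923 = 4 × 307923 = 1231692.

1231692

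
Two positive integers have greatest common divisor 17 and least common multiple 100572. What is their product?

1709724

For any two positive integers, gcd × lcm = product = 17 × 100572 = 1709724.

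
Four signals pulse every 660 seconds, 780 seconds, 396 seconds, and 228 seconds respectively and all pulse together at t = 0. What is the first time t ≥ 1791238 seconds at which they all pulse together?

Joint pulses occur at multiples of LCM(660, 780, 396, 228).
660 = 2^2 × 3 × 5 × 11
780 = 2^2 × 3 × 5 × 13
396 = 2^2 × 3^2 × 11
228 = 2^2 × 3 × 19
LCM(660, 780, 396, 228) = 2^2 × 3^2 × 5 × 11 × 13 × 19 = 489060.
Smallest multiple of 489060 that is ≥ 1791238: ⌈1791238/489060⌉ × 489060 = 4 × 489060 = 1956240.

1956240 seconds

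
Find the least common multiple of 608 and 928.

608 = 2^5 × 19
928 = 2^5 × 29
LCM(608, 928) = 2^5 × 19 × 29 = 17632.

17632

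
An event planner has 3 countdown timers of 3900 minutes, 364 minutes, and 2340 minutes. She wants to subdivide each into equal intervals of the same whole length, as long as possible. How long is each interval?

52 minutes

The interval must divide each timer length; the longest such is the gcd.
3900 = 2^2 × 3 × 5^2 × 13
364 = 2^2 × 7 × 13
2340 = 2^2 × 3^2 × 5 × 13
gcd(3900, 364, 2340) = 2^2 × 13 = 52.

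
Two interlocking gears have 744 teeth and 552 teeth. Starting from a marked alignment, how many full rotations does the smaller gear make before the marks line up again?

31 rotations

They are all back at their starting positions together after one LCM of the periods.
744 = 2^3 × 3 × 31
552 = 2^3 × 3 × 23
LCM(744, 552) = 2^3 × 3 × 23 × 31 = 17112.
Rotations for period 552: 17112 / 552 = 31.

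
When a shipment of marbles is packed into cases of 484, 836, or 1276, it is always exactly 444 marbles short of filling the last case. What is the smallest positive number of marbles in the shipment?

266240

Being 444 short of a full case of size k means N ≡ −444 (mod k), i.e. N + 444 is a multiple of each size.
484 = 2^2 × 11^2
836 = 2^2 × 11 × 19
1276 = 2^2 × 11 × 29
LCM(484, 836, 1276) = 2^2 × 11^2 × 19 × 29 = 266684.
Smallest positive N is 266684 − 444 = 266240.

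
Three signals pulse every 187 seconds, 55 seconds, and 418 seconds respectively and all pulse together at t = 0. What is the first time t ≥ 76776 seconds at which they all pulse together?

106590 seconds

Joint pulses occur at multiples of LCM(187, 55, 418).
187 = 11 × 17
55 = 5 × 11
418 = 2 × 11 × 19
LCM(187, 55, 418) = 2 × 5 × 11 × 17 × 19 = 35530.
Smallest multiple of 35530 that is ≥ 76776: ⌈76776/35530⌉ × 35530 = 3 × 35530 = 106590.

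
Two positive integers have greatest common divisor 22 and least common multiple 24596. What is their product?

For any two positive integers, gcd × lcm = product = 22 × 24596 = 541112.

541112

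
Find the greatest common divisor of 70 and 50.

70 = 2 × 5 × 7
50 = 2 × 5^2
gcd(70, 50) = 2 × 5 = 10.

10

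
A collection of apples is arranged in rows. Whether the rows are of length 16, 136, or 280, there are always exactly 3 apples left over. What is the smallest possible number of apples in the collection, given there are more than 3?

N − 3 must be a common multiple of 16, 136, and 280.
16 = 2^4
136 = 2^3 × 17
280 = 2^3 × 5 × 7
LCM(16, 136, 280) = 2^4 × 5 × 7 × 17 = 9520.
Smallest N > 3 is LCM + 3 = 9520 + 3 = 9523.

9523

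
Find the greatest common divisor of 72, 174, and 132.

72 = 2^3 × 3^2
174 = 2 × 3 × 29
132 = 2^2 × 3 × 11
gcd(72, 174, 132) = 2 × 3 = 6.

6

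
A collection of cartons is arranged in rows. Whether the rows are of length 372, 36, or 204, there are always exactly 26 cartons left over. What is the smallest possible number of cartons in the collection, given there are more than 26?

18998

N − 26 must be a common multiple of 372, 36, and 204.
372 = 2^2 × 3 × 31
36 = 2^2 × 3^2
204 = 2^2 × 3 × 17
LCM(372, 36, 204) = 2^2 × 3^2 × 17 × 31 = 18972.
Smallest N > 26 is LCM + 26 = 18972 + 26 = 18998.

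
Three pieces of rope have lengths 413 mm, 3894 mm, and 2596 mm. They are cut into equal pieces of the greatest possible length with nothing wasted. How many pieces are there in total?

117

Piece length = gcd(413, 3894, 2596).
413 = 7 × 59
3894 = 2 × 3 × 11 × 59
2596 = 2^2 × 11 × 59
gcd(413, 3894, 2596) = 59.
Total pieces = 413/59 + 3894/59 + 2596/59 = 7 + 66 + 44 = 117.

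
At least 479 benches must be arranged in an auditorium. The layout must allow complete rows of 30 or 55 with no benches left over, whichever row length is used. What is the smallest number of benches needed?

660

The number of benches must be a common multiple of 30 and 55, so a multiple of their LCM.
30 = 2 × 3 × 5
55 = 5 × 11
LCM(30, 55) = 2 × 3 × 5 × 11 = 330.
Smallest multiple of 330 that is ≥ 479: ⌈479/330⌉ × 330 = 2 × 330 = 660.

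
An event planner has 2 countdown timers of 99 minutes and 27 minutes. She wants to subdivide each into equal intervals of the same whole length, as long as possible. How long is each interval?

9 minutes

The interval must divide each timer length; the longest such is the gcd.
99 = 3^2 × 11
27 = 3^3
gcd(99, 27) = 3^2 = 9.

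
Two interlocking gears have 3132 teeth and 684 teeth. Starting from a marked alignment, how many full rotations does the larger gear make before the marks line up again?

19 rotations

The first common completion time is the LCM of the periods.
3132 = 2^2 × 3^3 × 29
684 = 2^2 × 3^2 × 19
LCM(3132, 684) = 2^2 × 3^3 × 19 × 29 = 59508.
Rotations for period 3132: 59508 / 3132 = 19.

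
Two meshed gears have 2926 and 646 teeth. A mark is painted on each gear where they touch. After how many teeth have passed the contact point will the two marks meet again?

The first simultaneous occurrence is after LCM of the individual periods.
2926 = 2 × 7 × 11 × 19
646 = 2 × 17 × 19
LCM(2926, 646) = 2 × 7 × 11 × 17 × 19 = 49742.

49742 teeth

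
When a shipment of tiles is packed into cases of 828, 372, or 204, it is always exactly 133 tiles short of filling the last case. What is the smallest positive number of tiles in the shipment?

436223

Being 133 short of a full case of size k means N ≡ −133 (mod k), i.e. N + 133 is a multiple of each size.
828 = 2^2 × 3^2 × 23
372 = 2^2 × 3 × 31
204 = 2^2 × 3 × 17
LCM(828, 372, 204) = 2^2 × 3^2 × 17 × 23 × 31 = 436356.
Smallest positive N is 436356 − 133 = 436223.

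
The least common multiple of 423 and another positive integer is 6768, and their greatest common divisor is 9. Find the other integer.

144

gcd × lcm = product of the two integers, so the other integer is (9 × 6768) / 423 = 144.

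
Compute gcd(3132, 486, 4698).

54

3132 = 2^2 × 3^3 × 29
486 = 2 × 3^5
4698 = 2 × 3^4 × 29
gcd(3132, 486, 4698) = 2 × 3^3 = 54.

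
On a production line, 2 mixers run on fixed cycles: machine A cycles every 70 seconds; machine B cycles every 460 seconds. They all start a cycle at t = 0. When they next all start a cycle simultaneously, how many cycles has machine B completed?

7 cycles

All finish a whole number of cycles simultaneously at t = LCM of the periods.
70 = 2 × 5 × 7
460 = 2^2 × 5 × 23
LCM(70, 460) = 2^2 × 5 × 7 × 23 = 3220.
Cycles for period 460: 3220 / 460 = 7.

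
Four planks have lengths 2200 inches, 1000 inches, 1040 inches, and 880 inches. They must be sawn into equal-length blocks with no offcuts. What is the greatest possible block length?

This is the greatest common divisor of 2200, 1000, 1040, and 880.
2200 = 2^3 × 5^2 × 11
1000 = 2^3 × 5^3
1040 = 2^4 × 5 × 13
880 = 2^4 × 5 × 11
gcd(2200, 1000, 1040, 880) = 2^3 × 5 = 40.

40 inches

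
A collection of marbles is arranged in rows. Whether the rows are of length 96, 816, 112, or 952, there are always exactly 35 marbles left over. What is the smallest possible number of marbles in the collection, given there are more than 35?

N − 35 must be a common multiple of 96, 816, 112, and 952.
96 = 2^5 × 3
816 = 2^4 × 3 × 17
112 = 2^4 × 7
952 = 2^3 × 7 × 17
LCM(96, 816, 112, 952) = 2^5 × 3 × 7 × 17 = 11424.
Smallest N > 35 is LCM + 35 = 11424 + 35 = 11459.

11459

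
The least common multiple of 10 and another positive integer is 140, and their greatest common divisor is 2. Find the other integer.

28

gcd × lcm = product of the two integers, so the other integer is (2 × 140) / 10 = 28.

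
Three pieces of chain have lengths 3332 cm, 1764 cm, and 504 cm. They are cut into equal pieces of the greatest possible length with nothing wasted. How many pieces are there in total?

200

Piece length = gcd(3332, 1764, 504).
3332 = 2^2 × 7^2 × 17
1764 = 2^2 × 3^2 × 7^2
504 = 2^3 × 3^2 × 7
gcd(3332, 1764, 504) = 2^2 × 7 = 28.
Total pieces = 3332/28 + 1764/28 + 504/28 = 119 + 63 + 18 = 200.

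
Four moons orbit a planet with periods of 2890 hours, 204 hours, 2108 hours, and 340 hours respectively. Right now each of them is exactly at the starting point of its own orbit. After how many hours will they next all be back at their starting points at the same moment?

The first simultaneous occurrence is after LCM of the individual periods.
2890 = 2 × 5 × 17^2
204 = 2^2 × 3 × 17
2108 = 2^2 × 17 × 31
340 = 2^2 × 5 × 17
LCM(2890, 204, 2108, 340) = 2^2 × 3 × 5 × 17^2 × 31 = 537540.

537540 hours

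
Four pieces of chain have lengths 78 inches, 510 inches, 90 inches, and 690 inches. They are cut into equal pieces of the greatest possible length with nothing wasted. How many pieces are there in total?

228

Piece length = gcd(78, 510, 90, 690).
78 = 2 × 3 × 13
510 = 2 × 3 × 5 × 17
90 = 2 × 3^2 × 5
690 = 2 × 3 × 5 × 23
gcd(78, 510, 90, 690) = 2 × 3 = 6.
Total pieces = 78/6 + 510/6 + 90/6 + 690/6 = 13 + 85 + 15 + 115 = 228.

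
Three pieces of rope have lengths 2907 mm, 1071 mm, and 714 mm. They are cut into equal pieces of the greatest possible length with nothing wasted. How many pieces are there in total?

Piece length = gcd(2907, 1071, 714).
2907 = 3^2 × 17 × 19
1071 = 3^2 × 7 × 17
714 = 2 × 3 × 7 × 17
gcd(2907, 1071, 714) = 3 × 17 = 51.
Total pieces = 2907/51 + 1071/51 + 714/51 = 57 + 21 + 14 = 92.

92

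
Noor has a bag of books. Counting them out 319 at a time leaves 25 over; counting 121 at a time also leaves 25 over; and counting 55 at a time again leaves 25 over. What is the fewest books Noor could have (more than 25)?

17570

N − 25 must be a common multiple of 319, 121, and 55.
319 = 11 × 29
121 = 11^2
55 = 5 × 11
LCM(319, 121, 55) = 5 × 11^2 × 29 = 17545.
Smallest N > 25 is LCM + 25 = 17545 + 25 = 17570.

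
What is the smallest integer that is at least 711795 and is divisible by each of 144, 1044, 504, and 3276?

The integer must be a common multiple of 144, 1044, 504, and 3276, so a multiple of their LCM.
144 = 2^4 × 3^2
1044 = 2^2 × 3^2 × 29
504 = 2^3 × 3^2 × 7
3276 = 2^2 × 3^2 × 7 × 13
LCM(144, 1044, 504, 3276) = 2^4 × 3^2 × 7 × 13 × 29 = 380016.
Smallest multiple of 380016 that is ≥ 711795: ⌈711795/380016⌉ × 380016 = 2 × 380016 = 760032.

760032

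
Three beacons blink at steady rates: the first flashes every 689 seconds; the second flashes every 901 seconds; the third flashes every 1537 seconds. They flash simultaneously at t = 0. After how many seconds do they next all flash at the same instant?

339677 seconds

The first simultaneous occurrence is after LCM of the individual periods.
689 = 13 × 53
901 = 17 × 53
1537 = 29 × 53
LCM(689, 901, 1537) = 13 × 17 × 29 × 53 = 339677.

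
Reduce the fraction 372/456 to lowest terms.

31/38

372 = 2^2 × 3 × 31
456 = 2^3 × 3 × 19
gcd(372, 456) = 2^2 × 3 = 12.
Divide numerator and denominator by 12: 372/456 = 31/38.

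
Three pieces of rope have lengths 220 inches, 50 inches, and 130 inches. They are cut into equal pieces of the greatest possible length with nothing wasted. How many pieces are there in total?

Piece length = gcd(220, 50, 130).
220 = 2^2 × 5 × 11
50 = 2 × 5^2
130 = 2 × 5 × 13
gcd(220, 50, 130) = 2 × 5 = 10.
Total pieces = 220/10 + 50/10 + 130/10 = 22 + 5 + 13 = 40.

40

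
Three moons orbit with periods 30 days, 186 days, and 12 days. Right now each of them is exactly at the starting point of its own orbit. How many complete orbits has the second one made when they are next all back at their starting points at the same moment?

They are all back at their starting positions together after one LCM of the periods.
30 = 2 × 3 × 5
186 = 2 × 3 × 31
12 = 2^2 × 3
LCM(30, 186, 12) = 2^2 × 3 × 5 × 31 = 1860.
Orbits for period 186: 1860 / 186 = 10.

10 orbits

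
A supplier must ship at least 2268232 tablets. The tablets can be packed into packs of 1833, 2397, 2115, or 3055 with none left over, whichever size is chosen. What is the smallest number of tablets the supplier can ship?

The number of tablets must be a common multiple of 1833, 2397, 2115, and 3055, so a multiple of their LCM.
1833 = 3 × 13 × 47
2397 = 3 × 17 × 47
2115 = 3^2 × 5 × 47
3055 = 5 × 13 × 47
LCM(1833, 2397, 2115, 3055) = 3^2 × 5 × 13 × 17 × 47 = 467415.
Smallest multiple of 467415 that is ≥ 2268232: ⌈2268232/467415⌉ × 467415 = 5 × 467415 = 2337075.

2337075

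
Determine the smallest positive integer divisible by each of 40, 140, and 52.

3640

40 = 2^3 × 5
140 = 2^2 × 5 × 7
52 = 2^2 × 13
LCM(40, 140, 52) = 2^3 × 5 × 7 × 13 = 3640.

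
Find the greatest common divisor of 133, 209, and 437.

19

133 = 7 × 19
209 = 11 × 19
437 = 19 × 23
gcd(133, 209, 437) = 19.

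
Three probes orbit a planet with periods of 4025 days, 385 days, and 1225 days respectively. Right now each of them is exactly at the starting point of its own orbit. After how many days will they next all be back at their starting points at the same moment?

We need the least common multiple of the intervals.
4025 = 5^2 × 7 × 23
385 = 5 × 7 × 11
1225 = 5^2 × 7^2
LCM(4025, 385, 1225) = 5^2 × 7^2 × 11 × 23 = 309925.

309925 days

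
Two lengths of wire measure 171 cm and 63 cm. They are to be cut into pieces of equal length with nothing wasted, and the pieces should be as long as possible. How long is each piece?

9 cm

By the Euclidean algorithm:
171 = 2 × 63 + 45
63 = 1 × 45 + 18
45 = 2 × 18 + 9
18 = 2 × 9 + 0
gcd(171, 63) = 9.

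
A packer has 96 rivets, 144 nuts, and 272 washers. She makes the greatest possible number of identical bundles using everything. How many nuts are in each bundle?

9

Number of bundles = gcd(96, 144, 272).
96 = 2^5 × 3
144 = 2^4 × 3^2
272 = 2^4 × 17
gcd(96, 144, 272) = 2^4 = 16.
nuts per bundle = 144 / 16 = 9.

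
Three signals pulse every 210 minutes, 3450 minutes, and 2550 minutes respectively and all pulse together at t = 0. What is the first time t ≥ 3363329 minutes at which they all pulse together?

3694950 minutes

Joint pulses occur at multiples of LCM(210, 3450, 2550).
210 = 2 × 3 × 5 × 7
3450 = 2 × 3 × 5^2 × 23
2550 = 2 × 3 × 5^2 × 17
LCM(210, 3450, 2550) = 2 × 3 × 5^2 × 7 × 17 × 23 = 410550.
Smallest multiple of 410550 that is ≥ 3363329: ⌈3363329/410550⌉ × 410550 = 9 × 410550 = 3694950.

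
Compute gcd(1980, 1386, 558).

18

1980 = 2^2 × 3^2 × 5 × 11
1386 = 2 × 3^2 × 7 × 11
558 = 2 × 3^2 × 31
gcd(1980, 1386, 558) = 2 × 3^2 = 18.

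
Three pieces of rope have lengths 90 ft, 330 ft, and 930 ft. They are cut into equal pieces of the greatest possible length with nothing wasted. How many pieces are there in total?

45

Piece length = gcd(90, 330, 930).
90 = 2 × 3^2 × 5
330 = 2 × 3 × 5 × 11
930 = 2 × 3 × 5 × 31
gcd(90, 330, 930) = 2 × 3 × 5 = 30.
Total pieces = 90/30 + 330/30 + 930/30 = 3 + 11 + 31 = 45.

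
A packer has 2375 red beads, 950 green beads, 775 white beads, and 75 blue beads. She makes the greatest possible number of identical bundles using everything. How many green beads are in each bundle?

Number of bundles = gcd(2375, 950, 775, 75).
2375 = 5^3 × 19
950 = 2 × 5^2 × 19
775 = 5^2 × 31
75 = 3 × 5^2
gcd(2375, 950, 775, 75) = 5^2 = 25.
green beads per bundle = 950 / 25 = 38.

38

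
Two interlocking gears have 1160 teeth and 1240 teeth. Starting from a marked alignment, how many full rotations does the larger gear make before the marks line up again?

29 rotations

They are all back at their starting positions together after one LCM of the periods.
1160 = 2^3 × 5 × 29
1240 = 2^3 × 5 × 31
LCM(1160, 1240) = 2^3 × 5 × 29 × 31 = 35960.
Rotations for period 1240: 35960 / 1240 = 29.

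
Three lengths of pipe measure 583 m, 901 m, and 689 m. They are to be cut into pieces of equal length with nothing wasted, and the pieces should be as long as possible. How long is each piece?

53 m

Each piece length must divide every original length, so the longest possible is gcd(583, 901, 689).
583 = 11 × 53
901 = 17 × 53
689 = 13 × 53
gcd(583, 901, 689) = 53.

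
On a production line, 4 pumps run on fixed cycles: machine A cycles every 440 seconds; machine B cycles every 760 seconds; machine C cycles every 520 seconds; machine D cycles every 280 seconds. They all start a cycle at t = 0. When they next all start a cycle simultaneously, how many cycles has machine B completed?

They are all back at their starting positions together after one LCM of the periods.
440 = 2^3 × 5 × 11
760 = 2^3 × 5 × 19
520 = 2^3 × 5 × 13
280 = 2^3 × 5 × 7
LCM(440, 760, 520, 280) = 2^3 × 5 × 7 × 11 × 13 × 19 = 760760.
Cycles for period 760: 760760 / 760 = 1001.

1001 cycles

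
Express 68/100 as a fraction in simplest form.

17/25

68 = 2^2 × 17
100 = 2^2 × 5^2
gcd(68, 100) = 2^2 = 4.
Divide numerator and denominator by 4: 68/100 = 17/25.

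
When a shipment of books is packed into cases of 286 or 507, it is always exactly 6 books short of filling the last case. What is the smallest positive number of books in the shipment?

11148

Being 6 short of a full case of size k means N ≡ −6 (mod k), i.e. N + 6 is a multiple of each size.
286 = 2 × 11 × 13
507 = 3 × 13^2
LCM(286, 507) = 2 × 3 × 11 × 13^2 = 11154.
Smallest positive N is 11154 − 6 = 11148.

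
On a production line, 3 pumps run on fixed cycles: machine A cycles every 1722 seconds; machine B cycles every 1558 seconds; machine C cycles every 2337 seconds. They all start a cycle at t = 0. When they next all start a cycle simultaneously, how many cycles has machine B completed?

All finish a whole number of cycles simultaneously at t = LCM of the periods.
1722 = 2 × 3 × 7 × 41
1558 = 2 × 19 × 41
2337 = 3 × 19 × 41
LCM(1722, 1558, 2337) = 2 × 3 × 7 × 19 × 41 = 32718.
Cycles for period 1558: 32718 / 1558 = 21.

21 cycles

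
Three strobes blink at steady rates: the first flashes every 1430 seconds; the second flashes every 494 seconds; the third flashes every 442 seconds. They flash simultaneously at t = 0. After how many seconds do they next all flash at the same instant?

The first simultaneous occurrence is after LCM of the individual periods.
1430 = 2 × 5 × 11 × 13
494 = 2 × 13 × 19
442 = 2 × 13 × 17
LCM(1430, 494, 442) = 2 × 5 × 11 × 13 × 17 × 19 = 461890.

461890 seconds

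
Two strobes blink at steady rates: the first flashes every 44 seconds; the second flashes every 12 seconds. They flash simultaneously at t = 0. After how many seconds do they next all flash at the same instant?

They coincide at every common multiple of the periods; the first is the LCM.
44 = 2^2 × 11
12 = 2^2 × 3
LCM(44, 12) = 2^2 × 3 × 11 = 132.

132 seconds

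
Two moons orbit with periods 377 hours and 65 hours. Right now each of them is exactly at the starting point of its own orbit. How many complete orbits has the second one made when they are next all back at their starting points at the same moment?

29 orbits

The first common completion time is the LCM of the periods.
377 = 13 × 29
65 = 5 × 13
LCM(377, 65) = 5 × 13 × 29 = 1885.
Orbits for period 65: 1885 / 65 = 29.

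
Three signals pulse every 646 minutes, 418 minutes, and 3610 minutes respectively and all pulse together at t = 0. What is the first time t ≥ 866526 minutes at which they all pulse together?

Joint pulses occur at multiples of LCM(646, 418, 3610).
646 = 2 × 17 × 19
418 = 2 × 11 × 19
3610 = 2 × 5 × 19^2
LCM(646, 418, 3610) = 2 × 5 × 11 × 17 × 19^2 = 675070.
Smallest multiple of 675070 that is ≥ 866526: ⌈866526/675070⌉ × 675070 = 2 × 675070 = 1350140.

1350140 minutes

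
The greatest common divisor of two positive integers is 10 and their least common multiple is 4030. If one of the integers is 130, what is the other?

310

For two integers, gcd × lcm = product, so the other is (10 × 4030) / 130 = 40300 / 130 = 310.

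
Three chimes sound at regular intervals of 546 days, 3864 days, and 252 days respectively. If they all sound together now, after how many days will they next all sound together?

150696 days

We need the least common multiple of the intervals.
546 = 2 × 3 × 7 × 13
3864 = 2^3 × 3 × 7 × 23
252 = 2^2 × 3^2 × 7
LCM(546, 3864, 252) = 2^3 × 3^2 × 7 × 13 × 23 = 150696.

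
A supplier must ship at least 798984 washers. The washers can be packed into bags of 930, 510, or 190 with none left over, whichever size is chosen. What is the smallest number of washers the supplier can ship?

The number of washers must be a common multiple of 930, 510, and 190, so a multiple of their LCM.
930 = 2 × 3 × 5 × 31
510 = 2 × 3 × 5 × 17
190 = 2 × 5 × 19
LCM(930, 510, 190) = 2 × 3 × 5 × 17 × 19 × 31 = 300390.
Smallest multiple of 300390 that is ≥ 798984: ⌈798984/300390⌉ × 300390 = 3 × 300390 = 901170.

901170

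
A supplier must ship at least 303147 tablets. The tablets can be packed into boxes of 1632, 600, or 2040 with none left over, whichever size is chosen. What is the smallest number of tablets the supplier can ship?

The number of tablets must be a common multiple of 1632, 600, and 2040, so a multiple of their LCM.
1632 = 2^5 × 3 × 17
600 = 2^3 × 3 × 5^2
2040 = 2^3 × 3 × 5 × 17
LCM(1632, 600, 2040) = 2^5 × 3 × 5^2 × 17 = 40800.
Smallest multiple of 40800 that is ≥ 303147: ⌈303147/40800⌉ × 40800 = 8 × 40800 = 326400.

326400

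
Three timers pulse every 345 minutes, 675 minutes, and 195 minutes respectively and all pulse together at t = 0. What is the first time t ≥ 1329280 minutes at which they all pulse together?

1412775 minutes

Joint pulses occur at multiples of LCM(345, 675, 195).
345 = 3 × 5 × 23
675 = 3^3 × 5^2
195 = 3 × 5 × 13
LCM(345, 675, 195) = 3^3 × 5^2 × 13 × 23 = 201825.
Smallest multiple of 201825 that is ≥ 1329280: ⌈1329280/201825⌉ × 201825 = 7 × 201825 = 1412775.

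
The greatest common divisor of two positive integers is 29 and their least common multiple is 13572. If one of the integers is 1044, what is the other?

For two integers, gcd × lcm = product, so the other is (29 × 13572) / 1044 = 393588 / 1044 = 377.

377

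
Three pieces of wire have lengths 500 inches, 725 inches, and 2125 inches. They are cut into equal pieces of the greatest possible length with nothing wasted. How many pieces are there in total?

Piece length = gcd(500, 725, 2125).
500 = 2^2 × 5^3
725 = 5^2 × 29
2125 = 5^3 × 17
gcd(500, 725, 2125) = 5^2 = 25.
Total pieces = 500/25 + 725/25 + 2125/25 = 20 + 29 + 85 = 134.

134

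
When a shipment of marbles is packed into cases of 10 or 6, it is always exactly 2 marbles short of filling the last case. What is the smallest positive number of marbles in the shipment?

Being 2 short of a full case of size k means N ≡ −2 (mod k), i.e. N + 2 is a multiple of each size.
10 = 2 × 5
6 = 2 × 3
LCM(10, 6) = 2 × 3 × 5 = 30.
Smallest positive N is 30 − 2 = 28.

28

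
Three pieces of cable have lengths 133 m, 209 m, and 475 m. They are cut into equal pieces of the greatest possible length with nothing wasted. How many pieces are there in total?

Piece length = gcd(133, 209, 475).
133 = 7 × 19
209 = 11 × 19
475 = 5^2 × 19
gcd(133, 209, 475) = 19.
Total pieces = 133/19 + 209/19 + 475/19 = 7 + 11 + 25 = 43.

43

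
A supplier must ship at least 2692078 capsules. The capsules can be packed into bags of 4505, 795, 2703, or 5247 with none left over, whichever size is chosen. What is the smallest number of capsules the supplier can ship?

3121965

The number of capsules must be a common multiple of 4505, 795, 2703, and 5247, so a multiple of their LCM.
4505 = 5 × 17 × 53
795 = 3 × 5 × 53
2703 = 3 × 17 × 53
5247 = 3^2 × 11 × 53
LCM(4505, 795, 2703, 5247) = 3^2 × 5 × 11 × 17 × 53 = 445995.
Smallest multiple of 445995 that is ≥ 2692078: ⌈2692078/445995⌉ × 445995 = 7 × 445995 = 3121965.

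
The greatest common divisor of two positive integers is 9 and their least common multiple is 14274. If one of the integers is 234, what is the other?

For two integers, gcd × lcm = product, so the other is (9 × 14274) / 234 = 128466 / 234 = 549.

549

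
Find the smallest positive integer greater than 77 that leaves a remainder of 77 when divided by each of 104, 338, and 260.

N − 77 must be a common multiple of 104, 338, and 260.
104 = 2^3 × 13
338 = 2 × 13^2
260 = 2^2 × 5 × 13
LCM(104, 338, 260) = 2^3 × 5 × 13^2 = 6760.
Smallest N > 77 is LCM + 77 = 6760 + 77 = 6837.

6837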